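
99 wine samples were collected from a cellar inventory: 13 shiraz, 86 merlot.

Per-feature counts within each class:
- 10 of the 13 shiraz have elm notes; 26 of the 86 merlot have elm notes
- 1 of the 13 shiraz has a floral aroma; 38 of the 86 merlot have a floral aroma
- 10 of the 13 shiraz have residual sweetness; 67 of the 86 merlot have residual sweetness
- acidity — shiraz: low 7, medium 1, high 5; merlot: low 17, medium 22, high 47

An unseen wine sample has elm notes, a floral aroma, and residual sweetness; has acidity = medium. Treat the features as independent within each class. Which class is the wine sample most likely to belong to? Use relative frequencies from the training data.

merlot

shiraz: (13/99) × (10/13) × (1/13) × (10/13) × (1/13) ≈ 0.000459764
merlot: (86/99) × (26/86) × (38/86) × (67/86) × (22/86) ≈ 0.0231272
Highest score → merlot.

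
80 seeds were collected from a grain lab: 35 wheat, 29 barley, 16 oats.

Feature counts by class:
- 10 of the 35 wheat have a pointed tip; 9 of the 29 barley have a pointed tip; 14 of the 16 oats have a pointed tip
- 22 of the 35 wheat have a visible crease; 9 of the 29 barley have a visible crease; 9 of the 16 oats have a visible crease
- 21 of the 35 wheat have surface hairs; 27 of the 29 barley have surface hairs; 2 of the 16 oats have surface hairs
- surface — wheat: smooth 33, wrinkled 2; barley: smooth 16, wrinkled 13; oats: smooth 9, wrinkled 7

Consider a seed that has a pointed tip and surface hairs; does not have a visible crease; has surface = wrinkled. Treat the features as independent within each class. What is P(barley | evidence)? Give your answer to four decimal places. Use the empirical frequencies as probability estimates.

0.8486

wheat: (35/80) × (10/35) × (13/35) × (21/35) × (2/35) ≈ 0.00159184
barley: (29/80) × (9/29) × (20/29) × (27/29) × (13/29) ≈ 0.0323814
oats: (16/80) × (14/16) × (7/16) × (2/16) × (7/16) = 0.00418701171875
P(barley | x) = 0.0323814 / 0.03816025171875 ≈ 0.8486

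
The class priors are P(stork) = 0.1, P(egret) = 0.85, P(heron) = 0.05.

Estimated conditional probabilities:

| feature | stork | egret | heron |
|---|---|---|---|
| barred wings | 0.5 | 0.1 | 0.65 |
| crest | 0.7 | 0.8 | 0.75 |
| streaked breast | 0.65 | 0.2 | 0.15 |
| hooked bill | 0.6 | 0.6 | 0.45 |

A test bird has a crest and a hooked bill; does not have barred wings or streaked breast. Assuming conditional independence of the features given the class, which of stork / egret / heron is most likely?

egret

stork: 0.1 × (1−0.5) × 0.7 × (1−0.65) × 0.6 = 0.00735
egret: 0.85 × (1−0.1) × 0.8 × (1−0.2) × 0.6 = 0.29376
heron: 0.05 × (1−0.65) × 0.75 × (1−0.15) × 0.45 = 0.0050203125
Highest score → egret.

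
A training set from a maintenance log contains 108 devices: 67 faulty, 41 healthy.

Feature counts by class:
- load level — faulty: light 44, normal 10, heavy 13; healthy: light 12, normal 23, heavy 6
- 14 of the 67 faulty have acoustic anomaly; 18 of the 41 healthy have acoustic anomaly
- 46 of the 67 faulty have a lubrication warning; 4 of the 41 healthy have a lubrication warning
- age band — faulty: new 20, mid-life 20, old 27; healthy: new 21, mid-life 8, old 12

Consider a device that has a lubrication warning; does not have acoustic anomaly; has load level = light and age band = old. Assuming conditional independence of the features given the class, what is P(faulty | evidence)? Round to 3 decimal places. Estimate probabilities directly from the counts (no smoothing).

0.980

faulty: (67/108) × (44/67) × (53/67) × (46/67) × (27/67) ≈ 0.0891666
healthy: (41/108) × (12/41) × (23/41) × (4/41) × (12/41) ≈ 0.00177982
P(faulty | x) = 0.0891666 / 0.09094642 ≈ 0.980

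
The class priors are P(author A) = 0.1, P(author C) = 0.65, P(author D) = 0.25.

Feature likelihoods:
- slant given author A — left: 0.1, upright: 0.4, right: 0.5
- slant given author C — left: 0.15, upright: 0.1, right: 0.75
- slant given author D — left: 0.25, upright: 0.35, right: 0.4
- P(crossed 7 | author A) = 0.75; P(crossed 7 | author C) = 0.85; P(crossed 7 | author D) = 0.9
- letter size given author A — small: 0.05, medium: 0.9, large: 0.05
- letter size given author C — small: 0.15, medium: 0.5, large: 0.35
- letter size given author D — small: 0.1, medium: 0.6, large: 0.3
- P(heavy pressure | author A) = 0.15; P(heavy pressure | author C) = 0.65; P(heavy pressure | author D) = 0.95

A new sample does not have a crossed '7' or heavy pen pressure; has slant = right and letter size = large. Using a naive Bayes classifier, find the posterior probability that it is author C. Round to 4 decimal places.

0.9293

author A: 0.1 × 0.5 × (1−0.75) × 0.05 × (1−0.15) = 0.00053125
author C: 0.65 × 0.75 × (1−0.85) × 0.35 × (1−0.65) = 0.0089578125
author D: 0.25 × 0.4 × (1−0.9) × 0.3 × (1−0.95) = 0.00015
P(author C | x) = 0.0089578125 / 0.0096390625 ≈ 0.9293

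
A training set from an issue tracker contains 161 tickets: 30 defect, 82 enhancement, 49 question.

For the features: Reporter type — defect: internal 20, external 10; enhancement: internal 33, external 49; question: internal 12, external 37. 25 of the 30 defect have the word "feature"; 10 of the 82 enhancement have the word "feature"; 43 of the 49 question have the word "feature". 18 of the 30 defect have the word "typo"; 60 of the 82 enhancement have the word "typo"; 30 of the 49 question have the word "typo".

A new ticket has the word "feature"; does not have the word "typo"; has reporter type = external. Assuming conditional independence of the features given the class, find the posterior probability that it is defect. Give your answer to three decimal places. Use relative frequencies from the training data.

defect: (30/161) × (10/30) × (25/30) × (12/30) ≈ 0.0207039
enhancement: (82/161) × (49/82) × (10/82) × (22/82) ≈ 0.00995784
question: (49/161) × (37/49) × (43/49) × (19/49) ≈ 0.0781998
P(defect | x) = 0.0207039 / 0.10886154 ≈ 0.190

0.190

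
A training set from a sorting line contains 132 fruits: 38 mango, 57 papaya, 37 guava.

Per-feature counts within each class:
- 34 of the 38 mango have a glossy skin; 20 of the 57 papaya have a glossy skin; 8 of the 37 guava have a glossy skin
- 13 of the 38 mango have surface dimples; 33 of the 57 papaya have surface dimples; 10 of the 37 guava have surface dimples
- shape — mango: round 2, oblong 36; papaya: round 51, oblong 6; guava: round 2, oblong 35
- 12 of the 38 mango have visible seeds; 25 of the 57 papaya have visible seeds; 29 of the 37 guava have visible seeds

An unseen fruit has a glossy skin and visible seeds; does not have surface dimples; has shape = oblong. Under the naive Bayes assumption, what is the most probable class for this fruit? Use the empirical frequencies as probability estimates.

mango

mango: (38/132) × (34/38) × (25/38) × (36/38) × (12/38) ≈ 0.0506965
papaya: (57/132) × (20/57) × (24/57) × (6/57) × (25/57) ≈ 0.00294533
guava: (37/132) × (8/37) × (27/37) × (35/37) × (29/37) ≈ 0.0327899
Highest score → mango.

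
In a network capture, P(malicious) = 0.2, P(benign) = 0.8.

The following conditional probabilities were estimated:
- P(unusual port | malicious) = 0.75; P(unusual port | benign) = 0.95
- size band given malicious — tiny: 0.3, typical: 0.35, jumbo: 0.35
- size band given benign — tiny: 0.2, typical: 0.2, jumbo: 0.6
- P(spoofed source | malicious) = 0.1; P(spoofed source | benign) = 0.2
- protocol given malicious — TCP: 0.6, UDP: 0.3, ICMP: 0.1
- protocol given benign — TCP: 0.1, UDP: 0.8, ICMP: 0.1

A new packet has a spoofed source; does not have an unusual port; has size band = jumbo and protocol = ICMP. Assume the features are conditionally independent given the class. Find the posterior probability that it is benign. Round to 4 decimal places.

0.7328

malicious: 0.2 × (1−0.75) × 0.35 × 0.1 × 0.1 = 0.000175
benign: 0.8 × (1−0.95) × 0.6 × 0.2 × 0.1 = 0.00048
P(benign | x) = 0.00048 / 0.000655 ≈ 0.7328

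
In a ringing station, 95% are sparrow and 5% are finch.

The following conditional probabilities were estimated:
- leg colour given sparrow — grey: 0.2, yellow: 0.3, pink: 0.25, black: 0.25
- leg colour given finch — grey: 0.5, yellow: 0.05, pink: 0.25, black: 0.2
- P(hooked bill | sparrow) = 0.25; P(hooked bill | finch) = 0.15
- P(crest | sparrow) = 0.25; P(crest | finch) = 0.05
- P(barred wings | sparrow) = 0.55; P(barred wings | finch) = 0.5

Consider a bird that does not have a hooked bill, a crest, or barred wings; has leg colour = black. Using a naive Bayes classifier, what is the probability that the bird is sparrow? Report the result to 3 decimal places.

0.937

sparrow: 0.95 × 0.25 × (1−0.25) × (1−0.25) × (1−0.55) = 0.0601171875
finch: 0.05 × 0.2 × (1−0.15) × (1−0.05) × (1−0.5) = 0.0040375
P(sparrow | x) = 0.0601171875 / 0.0641546875 ≈ 0.937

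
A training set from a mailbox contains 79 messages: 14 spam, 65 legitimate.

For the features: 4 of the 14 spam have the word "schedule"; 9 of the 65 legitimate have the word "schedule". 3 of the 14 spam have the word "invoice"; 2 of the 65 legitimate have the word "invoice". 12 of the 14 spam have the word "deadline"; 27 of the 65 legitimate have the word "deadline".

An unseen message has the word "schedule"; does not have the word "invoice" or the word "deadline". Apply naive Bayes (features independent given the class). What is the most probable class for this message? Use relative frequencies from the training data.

spam: (14/79) × (4/14) × (11/14) × (2/14) ≈ 0.00568329
legitimate: (65/79) × (9/65) × (63/65) × (38/65) ≈ 0.0645525
Highest score → legitimate.

legitimate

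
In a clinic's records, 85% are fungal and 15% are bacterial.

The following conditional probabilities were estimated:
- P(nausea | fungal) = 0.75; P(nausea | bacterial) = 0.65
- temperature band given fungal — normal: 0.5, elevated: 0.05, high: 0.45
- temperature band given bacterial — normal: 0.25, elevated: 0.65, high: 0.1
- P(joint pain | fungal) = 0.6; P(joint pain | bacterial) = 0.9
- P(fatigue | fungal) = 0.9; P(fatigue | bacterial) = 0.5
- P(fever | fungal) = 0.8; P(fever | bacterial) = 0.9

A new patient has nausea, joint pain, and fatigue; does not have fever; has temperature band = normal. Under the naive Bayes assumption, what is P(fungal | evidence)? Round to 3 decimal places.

fungal: 0.85 × 0.75 × 0.5 × 0.6 × 0.9 × (1−0.8) = 0.034425
bacterial: 0.15 × 0.65 × 0.25 × 0.9 × 0.5 × (1−0.9) = 0.001096875
P(fungal | x) = 0.034425 / 0.035521875 ≈ 0.969

0.969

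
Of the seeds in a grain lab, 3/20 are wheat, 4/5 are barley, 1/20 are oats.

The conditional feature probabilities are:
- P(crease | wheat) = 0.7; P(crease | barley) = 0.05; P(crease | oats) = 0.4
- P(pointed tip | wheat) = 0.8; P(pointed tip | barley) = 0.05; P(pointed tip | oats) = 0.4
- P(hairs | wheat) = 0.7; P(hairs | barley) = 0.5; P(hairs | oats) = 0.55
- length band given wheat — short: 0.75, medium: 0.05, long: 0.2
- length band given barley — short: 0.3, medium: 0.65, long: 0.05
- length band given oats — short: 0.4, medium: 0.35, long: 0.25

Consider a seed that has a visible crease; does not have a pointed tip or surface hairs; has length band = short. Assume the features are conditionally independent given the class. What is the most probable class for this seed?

barley

wheat: 0.15 × 0.7 × (1−0.8) × (1−0.7) × 0.75 = 0.004725
barley: 0.8 × 0.05 × (1−0.05) × (1−0.5) × 0.3 = 0.0057
oats: 0.05 × 0.4 × (1−0.4) × (1−0.55) × 0.4 = 0.00216
Highest score → barley.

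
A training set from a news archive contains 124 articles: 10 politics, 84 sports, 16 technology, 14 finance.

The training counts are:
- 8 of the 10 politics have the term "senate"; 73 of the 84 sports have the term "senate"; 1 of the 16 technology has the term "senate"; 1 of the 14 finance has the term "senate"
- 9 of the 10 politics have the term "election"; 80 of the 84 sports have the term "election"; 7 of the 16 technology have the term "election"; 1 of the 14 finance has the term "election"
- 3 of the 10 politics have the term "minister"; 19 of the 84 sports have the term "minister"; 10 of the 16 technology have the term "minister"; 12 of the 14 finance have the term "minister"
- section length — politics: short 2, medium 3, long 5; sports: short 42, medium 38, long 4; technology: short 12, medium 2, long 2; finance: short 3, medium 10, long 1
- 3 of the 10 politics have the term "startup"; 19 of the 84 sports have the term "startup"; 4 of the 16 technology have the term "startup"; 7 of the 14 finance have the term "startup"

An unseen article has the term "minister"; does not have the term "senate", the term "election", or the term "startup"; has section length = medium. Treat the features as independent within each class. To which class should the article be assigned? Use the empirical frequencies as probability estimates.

politics: (10/124) × (2/10) × (1/10) × (3/10) × (3/10) × (7/10) ≈ 0.000101613
sports: (84/124) × (11/84) × (4/84) × (19/84) × (38/84) × (65/84) ≈ 0.000334476
technology: (16/124) × (15/16) × (9/16) × (10/16) × (2/16) × (12/16) ≈ 0.00398697
finance: (14/124) × (13/14) × (13/14) × (12/14) × (10/14) × (7/14) ≈ 0.0298011
Highest score → finance.

finance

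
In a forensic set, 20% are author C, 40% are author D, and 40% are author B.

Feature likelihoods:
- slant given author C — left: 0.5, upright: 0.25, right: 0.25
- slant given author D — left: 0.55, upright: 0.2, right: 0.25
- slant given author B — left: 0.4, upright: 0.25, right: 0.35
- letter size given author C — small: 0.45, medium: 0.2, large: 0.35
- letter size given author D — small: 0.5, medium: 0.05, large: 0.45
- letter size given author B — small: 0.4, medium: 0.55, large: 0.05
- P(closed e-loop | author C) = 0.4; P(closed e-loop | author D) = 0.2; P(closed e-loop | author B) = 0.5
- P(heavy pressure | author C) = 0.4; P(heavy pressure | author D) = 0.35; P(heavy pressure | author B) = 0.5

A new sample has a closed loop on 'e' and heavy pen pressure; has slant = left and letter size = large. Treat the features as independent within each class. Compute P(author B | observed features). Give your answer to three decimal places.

author C: 0.2 × 0.5 × 0.35 × 0.4 × 0.4 = 0.0056
author D: 0.4 × 0.55 × 0.45 × 0.2 × 0.35 = 0.00693
author B: 0.4 × 0.4 × 0.05 × 0.5 × 0.5 = 0.002
P(author B | x) = 0.002 / 0.01453 ≈ 0.138

0.138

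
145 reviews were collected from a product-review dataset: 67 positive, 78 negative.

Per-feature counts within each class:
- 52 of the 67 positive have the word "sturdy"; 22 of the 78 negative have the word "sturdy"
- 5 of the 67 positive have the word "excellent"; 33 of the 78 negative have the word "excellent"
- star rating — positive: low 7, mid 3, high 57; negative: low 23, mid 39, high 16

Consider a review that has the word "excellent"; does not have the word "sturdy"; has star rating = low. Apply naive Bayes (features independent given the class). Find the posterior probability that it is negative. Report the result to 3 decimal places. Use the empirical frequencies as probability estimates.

positive: (67/145) × (15/67) × (5/67) × (7/67) ≈ 0.000806569
negative: (78/145) × (56/78) × (33/78) × (23/78) ≈ 0.0481806
P(negative | x) = 0.0481806 / 0.048987169 ≈ 0.984

0.984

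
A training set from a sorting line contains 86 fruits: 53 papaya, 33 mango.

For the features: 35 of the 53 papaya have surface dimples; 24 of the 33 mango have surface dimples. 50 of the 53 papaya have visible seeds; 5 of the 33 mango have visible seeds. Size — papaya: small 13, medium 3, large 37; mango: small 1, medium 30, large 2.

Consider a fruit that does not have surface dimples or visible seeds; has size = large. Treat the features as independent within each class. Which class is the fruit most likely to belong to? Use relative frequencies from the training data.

papaya: (53/86) × (18/53) × (3/53) × (37/53) ≈ 0.00827076
mango: (33/86) × (9/33) × (28/33) × (2/33) ≈ 0.00538151
Highest score → papaya.

papaya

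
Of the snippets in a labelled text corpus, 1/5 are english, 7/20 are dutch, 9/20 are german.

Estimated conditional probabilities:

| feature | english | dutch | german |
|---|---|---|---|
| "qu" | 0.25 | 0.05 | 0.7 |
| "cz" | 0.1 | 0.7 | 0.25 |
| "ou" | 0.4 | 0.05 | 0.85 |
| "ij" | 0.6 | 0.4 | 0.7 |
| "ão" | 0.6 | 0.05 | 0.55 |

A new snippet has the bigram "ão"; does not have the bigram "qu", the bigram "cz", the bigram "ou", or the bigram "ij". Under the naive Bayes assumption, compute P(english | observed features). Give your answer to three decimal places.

0.784

english: 0.2 × (1−0.25) × (1−0.1) × (1−0.4) × (1−0.6) × 0.6 = 0.01944
dutch: 0.35 × (1−0.05) × (1−0.7) × (1−0.05) × (1−0.4) × 0.05 = 0.002842875
german: 0.45 × (1−0.7) × (1−0.25) × (1−0.85) × (1−0.7) × 0.55 = 0.0025059375
P(english | x) = 0.01944 / 0.0247888125 ≈ 0.784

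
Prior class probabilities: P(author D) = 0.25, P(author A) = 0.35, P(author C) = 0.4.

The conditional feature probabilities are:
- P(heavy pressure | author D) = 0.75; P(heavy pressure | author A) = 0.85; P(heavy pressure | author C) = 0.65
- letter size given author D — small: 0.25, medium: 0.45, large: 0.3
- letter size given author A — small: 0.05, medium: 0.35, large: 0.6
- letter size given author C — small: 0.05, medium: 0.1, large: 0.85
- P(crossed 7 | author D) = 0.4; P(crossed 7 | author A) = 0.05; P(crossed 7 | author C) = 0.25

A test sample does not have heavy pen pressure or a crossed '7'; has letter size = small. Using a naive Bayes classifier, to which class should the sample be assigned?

author D: 0.25 × (1−0.75) × 0.25 × (1−0.4) = 0.009375
author A: 0.35 × (1−0.85) × 0.05 × (1−0.05) = 0.00249375
author C: 0.4 × (1−0.65) × 0.05 × (1−0.25) = 0.00525
Highest score → author D.

author D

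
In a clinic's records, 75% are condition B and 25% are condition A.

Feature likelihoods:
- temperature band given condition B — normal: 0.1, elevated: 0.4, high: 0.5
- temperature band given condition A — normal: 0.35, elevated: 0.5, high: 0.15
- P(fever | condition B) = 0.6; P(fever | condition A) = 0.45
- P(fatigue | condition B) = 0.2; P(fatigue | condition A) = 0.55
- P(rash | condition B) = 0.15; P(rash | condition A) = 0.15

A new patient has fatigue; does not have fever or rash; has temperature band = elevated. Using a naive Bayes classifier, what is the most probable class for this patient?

condition B: 0.75 × 0.4 × (1−0.6) × 0.2 × (1−0.15) = 0.0204
condition A: 0.25 × 0.5 × (1−0.45) × 0.55 × (1−0.15) = 0.032140625
Highest score → condition A.

condition A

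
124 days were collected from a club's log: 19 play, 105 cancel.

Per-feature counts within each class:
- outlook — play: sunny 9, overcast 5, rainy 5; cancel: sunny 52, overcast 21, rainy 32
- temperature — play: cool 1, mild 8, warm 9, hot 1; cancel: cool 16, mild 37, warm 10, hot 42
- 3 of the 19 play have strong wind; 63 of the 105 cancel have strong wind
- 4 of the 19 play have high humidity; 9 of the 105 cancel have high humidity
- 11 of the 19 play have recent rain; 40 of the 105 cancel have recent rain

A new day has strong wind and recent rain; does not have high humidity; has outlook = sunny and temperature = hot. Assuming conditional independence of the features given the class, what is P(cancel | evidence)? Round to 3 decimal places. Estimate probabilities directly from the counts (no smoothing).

play: (19/124) × (9/19) × (1/19) × (3/19) × (15/19) × (11/19) ≈ 0.000275684
cancel: (105/124) × (52/105) × (42/105) × (63/105) × (96/105) × (40/105) ≈ 0.0350546
P(cancel | x) = 0.0350546 / 0.035330284 ≈ 0.992

0.992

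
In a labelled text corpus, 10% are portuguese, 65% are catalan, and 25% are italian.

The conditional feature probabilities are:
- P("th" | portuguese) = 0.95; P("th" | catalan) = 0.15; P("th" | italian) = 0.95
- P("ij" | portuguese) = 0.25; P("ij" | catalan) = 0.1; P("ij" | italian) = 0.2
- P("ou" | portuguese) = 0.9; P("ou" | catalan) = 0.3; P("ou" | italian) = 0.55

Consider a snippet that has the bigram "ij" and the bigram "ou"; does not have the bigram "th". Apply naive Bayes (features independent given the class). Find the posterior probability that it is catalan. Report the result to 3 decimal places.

portuguese: 0.1 × (1−0.95) × 0.25 × 0.9 = 0.001125
catalan: 0.65 × (1−0.15) × 0.1 × 0.3 = 0.016575
italian: 0.25 × (1−0.95) × 0.2 × 0.55 = 0.001375
P(catalan | x) = 0.016575 / 0.019075 ≈ 0.869

0.869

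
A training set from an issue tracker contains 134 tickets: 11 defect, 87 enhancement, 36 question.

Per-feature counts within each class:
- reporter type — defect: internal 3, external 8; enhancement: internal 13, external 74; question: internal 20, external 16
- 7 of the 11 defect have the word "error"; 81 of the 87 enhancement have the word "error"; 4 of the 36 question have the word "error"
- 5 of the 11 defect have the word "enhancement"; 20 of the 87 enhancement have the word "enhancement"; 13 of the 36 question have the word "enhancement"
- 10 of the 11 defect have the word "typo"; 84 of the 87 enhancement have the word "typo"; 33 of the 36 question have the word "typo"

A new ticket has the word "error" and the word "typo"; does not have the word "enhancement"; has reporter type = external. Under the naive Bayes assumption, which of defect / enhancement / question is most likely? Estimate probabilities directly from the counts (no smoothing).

enhancement

defect: (11/134) × (8/11) × (7/11) × (6/11) × (10/11) ≈ 0.0188389
enhancement: (87/134) × (74/87) × (81/87) × (67/87) × (84/87) ≈ 0.382303
question: (36/134) × (16/36) × (4/36) × (23/36) × (33/36) ≈ 0.00776979
Highest score → enhancement.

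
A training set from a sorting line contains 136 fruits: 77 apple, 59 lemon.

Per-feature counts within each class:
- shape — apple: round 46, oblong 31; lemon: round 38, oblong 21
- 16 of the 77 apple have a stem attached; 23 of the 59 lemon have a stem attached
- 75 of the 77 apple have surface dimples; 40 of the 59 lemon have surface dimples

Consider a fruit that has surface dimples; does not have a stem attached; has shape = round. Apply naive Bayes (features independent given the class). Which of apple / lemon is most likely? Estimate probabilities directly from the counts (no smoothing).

apple

apple: (77/136) × (46/77) × (61/77) × (75/77) ≈ 0.260993
lemon: (59/136) × (38/59) × (36/59) × (40/59) ≈ 0.115585
Highest score → apple.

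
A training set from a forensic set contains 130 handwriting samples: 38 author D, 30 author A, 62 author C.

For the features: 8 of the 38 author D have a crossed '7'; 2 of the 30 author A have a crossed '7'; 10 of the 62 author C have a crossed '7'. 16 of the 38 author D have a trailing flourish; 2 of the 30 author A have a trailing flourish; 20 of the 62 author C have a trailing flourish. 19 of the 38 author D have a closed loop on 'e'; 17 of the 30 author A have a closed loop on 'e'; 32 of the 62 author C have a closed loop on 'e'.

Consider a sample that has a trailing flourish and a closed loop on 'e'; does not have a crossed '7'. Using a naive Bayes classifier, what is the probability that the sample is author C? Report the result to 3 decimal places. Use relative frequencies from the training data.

author D: (38/130) × (30/38) × (16/38) × (19/38) ≈ 0.048583
author A: (30/130) × (28/30) × (2/30) × (17/30) ≈ 0.00813675
author C: (62/130) × (52/62) × (20/62) × (32/62) ≈ 0.0665973
P(author C | x) = 0.0665973 / 0.12331705 ≈ 0.540

0.540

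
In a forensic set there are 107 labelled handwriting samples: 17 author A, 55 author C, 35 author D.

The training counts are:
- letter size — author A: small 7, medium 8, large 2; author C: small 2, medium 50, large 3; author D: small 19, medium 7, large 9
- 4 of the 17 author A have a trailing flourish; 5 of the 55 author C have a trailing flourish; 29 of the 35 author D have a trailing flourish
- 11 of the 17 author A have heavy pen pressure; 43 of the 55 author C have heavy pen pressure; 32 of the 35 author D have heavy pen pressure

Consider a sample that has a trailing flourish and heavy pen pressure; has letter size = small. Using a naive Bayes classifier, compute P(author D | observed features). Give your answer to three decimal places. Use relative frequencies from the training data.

author A: (17/107) × (7/17) × (4/17) × (11/17) ≈ 0.00996022
author C: (55/107) × (2/55) × (5/55) × (43/55) ≈ 0.00132849
author D: (35/107) × (19/35) × (29/35) × (32/35) ≈ 0.134518
P(author D | x) = 0.134518 / 0.14580671 ≈ 0.923

0.923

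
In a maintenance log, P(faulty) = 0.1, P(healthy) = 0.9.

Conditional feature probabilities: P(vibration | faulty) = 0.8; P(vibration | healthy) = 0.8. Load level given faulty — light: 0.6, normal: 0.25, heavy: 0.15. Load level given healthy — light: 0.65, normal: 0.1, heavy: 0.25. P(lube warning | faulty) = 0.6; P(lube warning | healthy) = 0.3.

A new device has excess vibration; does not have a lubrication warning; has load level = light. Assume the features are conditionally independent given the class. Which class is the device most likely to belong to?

healthy

faulty: 0.1 × 0.8 × 0.6 × (1−0.6) = 0.0192
healthy: 0.9 × 0.8 × 0.65 × (1−0.3) = 0.3276
Highest score → healthy.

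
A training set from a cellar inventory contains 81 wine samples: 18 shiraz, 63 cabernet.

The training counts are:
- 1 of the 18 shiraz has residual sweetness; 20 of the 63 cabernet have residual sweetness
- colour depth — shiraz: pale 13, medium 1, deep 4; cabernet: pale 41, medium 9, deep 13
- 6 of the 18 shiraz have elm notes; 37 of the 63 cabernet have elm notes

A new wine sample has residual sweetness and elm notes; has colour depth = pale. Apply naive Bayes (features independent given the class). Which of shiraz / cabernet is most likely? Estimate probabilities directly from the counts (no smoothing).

cabernet

shiraz: (18/81) × (1/18) × (13/18) × (6/18) ≈ 0.00297211
cabernet: (63/81) × (20/63) × (41/63) × (37/63) ≈ 0.0943734
Highest score → cabernet.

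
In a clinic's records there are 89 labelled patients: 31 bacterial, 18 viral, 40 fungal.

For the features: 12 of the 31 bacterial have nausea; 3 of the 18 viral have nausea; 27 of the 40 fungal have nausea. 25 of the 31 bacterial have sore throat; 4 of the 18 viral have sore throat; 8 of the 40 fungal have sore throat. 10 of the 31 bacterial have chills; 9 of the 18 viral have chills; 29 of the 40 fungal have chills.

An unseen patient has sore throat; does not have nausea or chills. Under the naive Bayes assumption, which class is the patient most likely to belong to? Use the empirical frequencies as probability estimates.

bacterial: (31/89) × (19/31) × (25/31) × (21/31) ≈ 0.116627
viral: (18/89) × (15/18) × (4/18) × (9/18) ≈ 0.0187266
fungal: (40/89) × (13/40) × (8/40) × (11/40) ≈ 0.00803371
Highest score → bacterial.

bacterial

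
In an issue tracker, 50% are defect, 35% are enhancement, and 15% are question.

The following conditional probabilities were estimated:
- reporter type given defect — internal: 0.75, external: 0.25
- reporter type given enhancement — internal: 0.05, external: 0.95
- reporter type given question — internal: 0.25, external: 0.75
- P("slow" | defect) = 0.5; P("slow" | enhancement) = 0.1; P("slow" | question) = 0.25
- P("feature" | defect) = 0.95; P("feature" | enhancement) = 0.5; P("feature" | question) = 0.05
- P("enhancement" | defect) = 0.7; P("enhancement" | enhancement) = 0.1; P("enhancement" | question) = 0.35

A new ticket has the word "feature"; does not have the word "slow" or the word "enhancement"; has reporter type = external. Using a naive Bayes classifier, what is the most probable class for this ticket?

defect: 0.5 × 0.25 × (1−0.5) × 0.95 × (1−0.7) = 0.0178125
enhancement: 0.35 × 0.95 × (1−0.1) × 0.5 × (1−0.1) = 0.1346625
question: 0.15 × 0.75 × (1−0.25) × 0.05 × (1−0.35) = 0.0027421875
Highest score → enhancement.

enhancement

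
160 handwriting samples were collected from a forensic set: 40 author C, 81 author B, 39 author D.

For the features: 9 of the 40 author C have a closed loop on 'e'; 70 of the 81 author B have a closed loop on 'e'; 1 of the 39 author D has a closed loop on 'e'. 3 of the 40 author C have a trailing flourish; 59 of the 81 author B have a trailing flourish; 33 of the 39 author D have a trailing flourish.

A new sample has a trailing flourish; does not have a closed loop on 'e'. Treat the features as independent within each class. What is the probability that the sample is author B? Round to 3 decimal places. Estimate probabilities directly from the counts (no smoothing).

0.189

author C: (40/160) × (31/40) × (3/40) = 0.01453125
author B: (81/160) × (11/81) × (59/81) ≈ 0.0500772
author D: (39/160) × (38/39) × (33/39) ≈ 0.200962
P(author B | x) = 0.0500772 / 0.26557045 ≈ 0.189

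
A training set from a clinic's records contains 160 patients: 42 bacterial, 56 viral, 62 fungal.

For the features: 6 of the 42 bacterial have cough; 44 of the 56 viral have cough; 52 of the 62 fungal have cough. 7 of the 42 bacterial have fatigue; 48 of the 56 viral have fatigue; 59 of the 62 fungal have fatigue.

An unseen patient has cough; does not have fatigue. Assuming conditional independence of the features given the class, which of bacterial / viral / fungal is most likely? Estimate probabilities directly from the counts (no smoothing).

bacterial: (42/160) × (6/42) × (35/42) = 0.03125
viral: (56/160) × (44/56) × (8/56) ≈ 0.0392857
fungal: (62/160) × (52/62) × (3/62) ≈ 0.0157258
Highest score → viral.

viral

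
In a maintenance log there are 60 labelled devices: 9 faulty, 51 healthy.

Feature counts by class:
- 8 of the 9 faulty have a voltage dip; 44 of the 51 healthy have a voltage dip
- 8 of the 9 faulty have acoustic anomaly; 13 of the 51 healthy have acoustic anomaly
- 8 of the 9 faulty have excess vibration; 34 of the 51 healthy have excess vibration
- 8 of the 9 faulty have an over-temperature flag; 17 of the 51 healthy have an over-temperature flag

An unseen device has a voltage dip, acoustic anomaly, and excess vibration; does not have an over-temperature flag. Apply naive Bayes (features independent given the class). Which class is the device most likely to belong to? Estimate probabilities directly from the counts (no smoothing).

faulty: (9/60) × (8/9) × (8/9) × (8/9) × (1/9) ≈ 0.0117055
healthy: (51/60) × (44/51) × (13/51) × (34/51) × (34/51) ≈ 0.0830792
Highest score → healthy.

healthy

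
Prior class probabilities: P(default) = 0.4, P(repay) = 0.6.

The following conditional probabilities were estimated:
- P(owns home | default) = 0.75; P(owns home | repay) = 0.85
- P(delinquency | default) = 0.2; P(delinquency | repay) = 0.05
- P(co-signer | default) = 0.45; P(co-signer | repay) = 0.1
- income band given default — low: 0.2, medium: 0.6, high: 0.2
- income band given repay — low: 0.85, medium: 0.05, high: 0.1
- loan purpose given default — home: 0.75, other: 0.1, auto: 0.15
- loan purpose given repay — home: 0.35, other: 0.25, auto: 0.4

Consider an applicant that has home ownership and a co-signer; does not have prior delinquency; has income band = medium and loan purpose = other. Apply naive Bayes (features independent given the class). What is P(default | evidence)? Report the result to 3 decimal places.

default: 0.4 × 0.75 × (1−0.2) × 0.45 × 0.6 × 0.1 = 0.00648
repay: 0.6 × 0.85 × (1−0.05) × 0.1 × 0.05 × 0.25 = 0.000605625
P(default | x) = 0.00648 / 0.007085625 ≈ 0.915

0.915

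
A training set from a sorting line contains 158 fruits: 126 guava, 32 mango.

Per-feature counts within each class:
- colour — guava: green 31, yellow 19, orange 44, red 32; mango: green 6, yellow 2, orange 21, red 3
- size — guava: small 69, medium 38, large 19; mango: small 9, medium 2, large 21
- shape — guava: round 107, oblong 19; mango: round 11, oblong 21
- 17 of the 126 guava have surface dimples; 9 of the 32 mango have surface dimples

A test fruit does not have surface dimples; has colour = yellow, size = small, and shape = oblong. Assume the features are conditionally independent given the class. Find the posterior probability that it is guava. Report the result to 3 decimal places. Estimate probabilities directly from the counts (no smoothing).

0.836

guava: (126/158) × (19/126) × (69/126) × (19/126) × (109/126) ≈ 0.00859041
mango: (32/158) × (2/32) × (9/32) × (21/32) × (23/32) ≈ 0.00167924
P(guava | x) = 0.00859041 / 0.01026965 ≈ 0.836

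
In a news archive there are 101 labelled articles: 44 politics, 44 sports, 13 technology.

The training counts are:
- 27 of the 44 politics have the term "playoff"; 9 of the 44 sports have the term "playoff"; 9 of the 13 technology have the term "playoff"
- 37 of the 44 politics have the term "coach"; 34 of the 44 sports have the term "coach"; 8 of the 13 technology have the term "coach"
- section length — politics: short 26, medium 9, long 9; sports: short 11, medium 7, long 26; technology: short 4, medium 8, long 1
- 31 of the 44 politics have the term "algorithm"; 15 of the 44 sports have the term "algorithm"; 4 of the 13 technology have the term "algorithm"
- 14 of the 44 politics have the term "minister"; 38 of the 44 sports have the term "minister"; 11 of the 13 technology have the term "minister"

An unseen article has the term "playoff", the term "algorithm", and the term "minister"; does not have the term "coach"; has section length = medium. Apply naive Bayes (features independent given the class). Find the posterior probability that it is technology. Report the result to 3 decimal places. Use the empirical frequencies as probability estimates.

politics: (44/101) × (27/44) × (7/44) × (9/44) × (31/44) × (14/44) ≈ 0.00195012
sports: (44/101) × (9/44) × (10/44) × (7/44) × (15/44) × (38/44) ≈ 0.0009486
technology: (13/101) × (9/13) × (5/13) × (8/13) × (4/13) × (11/13) ≈ 0.00549111
P(technology | x) = 0.00549111 / 0.00838983 ≈ 0.654

0.654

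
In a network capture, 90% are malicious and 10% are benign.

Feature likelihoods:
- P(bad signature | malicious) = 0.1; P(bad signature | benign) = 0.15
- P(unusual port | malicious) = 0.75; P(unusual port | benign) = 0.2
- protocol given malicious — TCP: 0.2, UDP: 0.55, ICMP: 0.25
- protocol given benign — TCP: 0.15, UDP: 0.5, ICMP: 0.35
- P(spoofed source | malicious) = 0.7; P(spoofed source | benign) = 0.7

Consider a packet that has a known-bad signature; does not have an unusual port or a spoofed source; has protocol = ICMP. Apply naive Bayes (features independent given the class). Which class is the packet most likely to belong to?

malicious

malicious: 0.9 × 0.1 × (1−0.75) × 0.25 × (1−0.7) = 0.0016875
benign: 0.1 × 0.15 × (1−0.2) × 0.35 × (1−0.7) = 0.00126
Highest score → malicious.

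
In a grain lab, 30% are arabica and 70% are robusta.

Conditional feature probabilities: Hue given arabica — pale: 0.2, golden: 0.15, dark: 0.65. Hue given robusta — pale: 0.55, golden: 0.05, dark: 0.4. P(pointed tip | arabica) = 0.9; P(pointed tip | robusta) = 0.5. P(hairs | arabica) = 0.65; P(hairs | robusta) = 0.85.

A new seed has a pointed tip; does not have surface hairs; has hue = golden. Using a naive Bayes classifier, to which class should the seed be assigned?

arabica: 0.3 × 0.15 × 0.9 × (1−0.65) = 0.014175
robusta: 0.7 × 0.05 × 0.5 × (1−0.85) = 0.002625
Highest score → arabica.

arabica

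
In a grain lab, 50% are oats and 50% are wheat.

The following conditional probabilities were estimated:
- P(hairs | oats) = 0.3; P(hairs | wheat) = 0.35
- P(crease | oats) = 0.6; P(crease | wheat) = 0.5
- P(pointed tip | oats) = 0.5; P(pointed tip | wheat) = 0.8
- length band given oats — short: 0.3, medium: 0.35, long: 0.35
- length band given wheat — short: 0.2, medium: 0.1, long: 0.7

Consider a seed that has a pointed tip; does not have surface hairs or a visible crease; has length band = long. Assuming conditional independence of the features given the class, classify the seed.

oats: 0.5 × (1−0.3) × (1−0.6) × 0.5 × 0.35 = 0.0245
wheat: 0.5 × (1−0.35) × (1−0.5) × 0.8 × 0.7 = 0.091
Highest score → wheat.

wheat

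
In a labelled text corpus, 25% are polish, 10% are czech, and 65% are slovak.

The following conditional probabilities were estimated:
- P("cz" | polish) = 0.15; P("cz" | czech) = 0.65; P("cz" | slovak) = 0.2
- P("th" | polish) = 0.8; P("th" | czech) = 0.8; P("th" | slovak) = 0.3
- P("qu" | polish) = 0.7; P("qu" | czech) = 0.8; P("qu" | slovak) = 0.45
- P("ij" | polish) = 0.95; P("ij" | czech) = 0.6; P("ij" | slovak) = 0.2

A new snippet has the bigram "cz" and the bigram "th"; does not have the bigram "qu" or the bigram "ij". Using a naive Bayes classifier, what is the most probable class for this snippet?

slovak

polish: 0.25 × 0.15 × 0.8 × (1−0.7) × (1−0.95) = 0.00045
czech: 0.1 × 0.65 × 0.8 × (1−0.8) × (1−0.6) = 0.00416
slovak: 0.65 × 0.2 × 0.3 × (1−0.45) × (1−0.2) = 0.01716
Highest score → slovak.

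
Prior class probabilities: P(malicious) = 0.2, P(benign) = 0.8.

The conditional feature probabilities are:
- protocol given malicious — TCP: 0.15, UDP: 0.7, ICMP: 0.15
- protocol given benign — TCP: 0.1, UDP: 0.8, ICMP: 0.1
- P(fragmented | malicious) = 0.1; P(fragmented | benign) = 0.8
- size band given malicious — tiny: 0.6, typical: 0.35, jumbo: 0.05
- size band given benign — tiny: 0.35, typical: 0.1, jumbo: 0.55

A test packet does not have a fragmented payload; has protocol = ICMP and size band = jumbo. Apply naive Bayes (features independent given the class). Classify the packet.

benign

malicious: 0.2 × 0.15 × (1−0.1) × 0.05 = 0.00135
benign: 0.8 × 0.1 × (1−0.8) × 0.55 = 0.0088
Highest score → benign.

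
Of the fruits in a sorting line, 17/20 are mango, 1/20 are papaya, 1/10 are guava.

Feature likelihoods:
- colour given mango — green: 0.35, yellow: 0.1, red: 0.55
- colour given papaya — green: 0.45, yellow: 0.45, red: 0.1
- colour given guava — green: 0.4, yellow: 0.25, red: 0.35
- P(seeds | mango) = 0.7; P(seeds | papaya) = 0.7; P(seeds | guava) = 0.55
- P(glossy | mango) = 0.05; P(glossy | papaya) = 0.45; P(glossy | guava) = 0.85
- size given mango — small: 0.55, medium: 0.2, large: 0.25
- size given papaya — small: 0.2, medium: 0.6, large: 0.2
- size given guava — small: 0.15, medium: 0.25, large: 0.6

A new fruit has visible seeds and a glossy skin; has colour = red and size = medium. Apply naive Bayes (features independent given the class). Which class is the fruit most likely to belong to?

mango: 0.85 × 0.55 × 0.7 × 0.05 × 0.2 = 0.0032725
papaya: 0.05 × 0.1 × 0.7 × 0.45 × 0.6 = 0.000945
guava: 0.1 × 0.35 × 0.55 × 0.85 × 0.25 = 0.004090625
Highest score → guava.

guava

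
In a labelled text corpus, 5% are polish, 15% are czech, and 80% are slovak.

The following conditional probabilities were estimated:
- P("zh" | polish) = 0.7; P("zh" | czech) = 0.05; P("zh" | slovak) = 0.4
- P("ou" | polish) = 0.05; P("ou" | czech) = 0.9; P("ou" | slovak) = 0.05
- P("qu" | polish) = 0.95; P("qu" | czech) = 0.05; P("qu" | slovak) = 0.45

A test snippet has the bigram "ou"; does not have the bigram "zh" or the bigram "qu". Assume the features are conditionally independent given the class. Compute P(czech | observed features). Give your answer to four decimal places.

0.9020

polish: 0.05 × (1−0.7) × 0.05 × (1−0.95) = 0.0000375
czech: 0.15 × (1−0.05) × 0.9 × (1−0.05) = 0.1218375
slovak: 0.8 × (1−0.4) × 0.05 × (1−0.45) = 0.0132
P(czech | x) = 0.1218375 / 0.135075 ≈ 0.9020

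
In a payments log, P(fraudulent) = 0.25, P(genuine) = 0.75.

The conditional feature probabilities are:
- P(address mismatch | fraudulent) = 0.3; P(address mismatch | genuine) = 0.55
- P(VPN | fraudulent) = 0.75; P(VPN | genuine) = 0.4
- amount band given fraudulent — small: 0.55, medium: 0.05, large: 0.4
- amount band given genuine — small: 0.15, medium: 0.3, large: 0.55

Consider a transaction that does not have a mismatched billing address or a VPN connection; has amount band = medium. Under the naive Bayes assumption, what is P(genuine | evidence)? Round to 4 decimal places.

0.9652

fraudulent: 0.25 × (1−0.3) × (1−0.75) × 0.05 = 0.0021875
genuine: 0.75 × (1−0.55) × (1−0.4) × 0.3 = 0.06075
P(genuine | x) = 0.06075 / 0.0629375 ≈ 0.9652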